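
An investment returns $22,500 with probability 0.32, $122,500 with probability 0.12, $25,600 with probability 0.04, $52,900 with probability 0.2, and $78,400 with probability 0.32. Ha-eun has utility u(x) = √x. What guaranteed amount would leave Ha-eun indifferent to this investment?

$53,824

E[u] = 0.32·√22500 + 0.12·√122500 + 0.04·√25600 + 0.2·√52900 + 0.32·√78400 = 0.32·150 + 0.12·350 + 0.04·160 + 0.2·230 + 0.32·280 = 232
CE = (232)² = 53824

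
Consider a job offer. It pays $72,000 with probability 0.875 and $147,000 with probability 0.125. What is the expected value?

$81,375

EV = 0.875 × 72000 + 0.125 × 147000 = 63000 + 18375 = 81375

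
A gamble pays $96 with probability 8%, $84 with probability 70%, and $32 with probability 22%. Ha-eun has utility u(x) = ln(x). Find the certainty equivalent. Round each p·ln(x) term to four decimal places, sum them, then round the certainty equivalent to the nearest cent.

E[u] = 0.08·ln(96) + 0.7·ln(84) + 0.22·ln(32) = 0.3651 + 3.1016 + 0.7625 = 4.2292
CE = e^4.2292 ≈ 68.66

$68.66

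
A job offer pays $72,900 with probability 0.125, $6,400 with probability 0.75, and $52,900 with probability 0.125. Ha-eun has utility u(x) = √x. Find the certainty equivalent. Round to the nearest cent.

$15,006.25

E[u] = 0.125·√72900 + 0.75·√6400 + 0.125·√52900 = 0.125·270 + 0.75·80 + 0.125·230 = 122.5
CE = (122.5)² = 15006.25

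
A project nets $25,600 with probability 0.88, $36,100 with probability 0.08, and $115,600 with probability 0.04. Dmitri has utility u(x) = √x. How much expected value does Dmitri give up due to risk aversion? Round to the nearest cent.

E[u] = 0.88·√25600 + 0.08·√36100 + 0.04·√115600 = 0.88·160 + 0.08·190 + 0.04·340 = 169.6
CE = (169.6)² = 28764.16
Risk premium = EV − CE = 30040 − 28764.16 = 1275.84

$1,275.84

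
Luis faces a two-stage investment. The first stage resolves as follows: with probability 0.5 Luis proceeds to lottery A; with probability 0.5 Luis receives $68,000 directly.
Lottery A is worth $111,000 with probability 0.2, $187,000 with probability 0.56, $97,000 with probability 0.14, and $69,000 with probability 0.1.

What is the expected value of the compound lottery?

EV(A) = 0.2 × 111000 + 0.56 × 187000 + 0.14 × 97000 + 0.1 × 69000 = 22200 + 104720 + 13580 + 6900 = 147400
Branch B: 68000 (certain)
Overall = 0.5 × 147400 + 0.5 × 68000 = 73700 + 34000 = 107700

$107,700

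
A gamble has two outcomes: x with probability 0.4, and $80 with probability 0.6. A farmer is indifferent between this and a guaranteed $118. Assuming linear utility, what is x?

x = $175

0.4·x + 0.6·80 = 118
0.4·x = 118 − 48 = 70
x = 70 / 0.4 = 175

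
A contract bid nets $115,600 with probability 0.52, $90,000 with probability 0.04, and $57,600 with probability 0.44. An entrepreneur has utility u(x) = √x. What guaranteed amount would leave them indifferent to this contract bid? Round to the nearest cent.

$86,671.36

E[u] = 0.52·√115600 + 0.04·√90000 + 0.44·√57600 = 0.52·340 + 0.04·300 + 0.44·240 = 294.4
CE = (294.4)² = 86671.36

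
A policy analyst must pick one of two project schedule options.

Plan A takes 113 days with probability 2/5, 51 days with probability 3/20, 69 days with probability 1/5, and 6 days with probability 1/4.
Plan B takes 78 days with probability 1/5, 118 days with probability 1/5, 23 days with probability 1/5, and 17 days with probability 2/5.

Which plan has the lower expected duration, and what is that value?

Plan B (50.6 days)

Plan A = 2/5 × 113 + 3/20 × 51 + 1/5 × 69 + 1/4 × 6 = 45.2 + 7.65 + 13.8 + 1.5 = 68.15
Plan B = 1/5 × 78 + 1/5 × 118 + 1/5 × 23 + 2/5 × 17 = 15.6 + 23.6 + 4.6 + 6.8 = 50.6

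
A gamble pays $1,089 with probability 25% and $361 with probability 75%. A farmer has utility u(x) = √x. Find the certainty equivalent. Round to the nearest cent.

$506.25

E[u] = 0.25·√1089 + 0.75·√361 = 0.25·33 + 0.75·19 = 22.5
CE = (22.5)² = 506.25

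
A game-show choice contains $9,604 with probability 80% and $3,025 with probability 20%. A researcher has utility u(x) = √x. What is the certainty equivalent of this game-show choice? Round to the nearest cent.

E[u] = 0.8·√9604 + 0.2·√3025 = 0.8·98 + 0.2·55 = 89.4
CE = (89.4)² = 7992.36

$7,992.36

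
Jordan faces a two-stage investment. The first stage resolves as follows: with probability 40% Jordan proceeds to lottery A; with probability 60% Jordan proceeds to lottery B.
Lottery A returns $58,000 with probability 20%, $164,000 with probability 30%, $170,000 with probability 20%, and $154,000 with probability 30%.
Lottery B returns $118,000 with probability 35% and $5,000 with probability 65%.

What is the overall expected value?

$83,130

EV(A) = 0.2 × 58000 + 0.3 × 164000 + 0.2 × 170000 + 0.3 × 154000 = 11600 + 49200 + 34000 + 46200 = 141000
EV(B) = 0.35 × 118000 + 0.65 × 5000 = 41300 + 3250 = 44550
Overall = 0.4 × 141000 + 0.6 × 44550 = 56400 + 26730 = 83130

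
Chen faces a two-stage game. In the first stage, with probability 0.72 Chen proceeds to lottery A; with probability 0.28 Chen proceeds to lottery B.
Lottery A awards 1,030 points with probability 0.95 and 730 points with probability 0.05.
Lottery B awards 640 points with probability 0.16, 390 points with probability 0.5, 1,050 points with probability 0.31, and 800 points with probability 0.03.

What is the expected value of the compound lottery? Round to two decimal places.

911.93 points

EV(A) = 0.95 × 1030 + 0.05 × 730 = 978.5 + 36.5 = 1015
EV(B) = 0.16 × 640 + 0.5 × 390 + 0.31 × 1050 + 0.03 × 800 = 102.4 + 195 + 325.5 + 24 = 646.9
Overall = 0.72 × 1015 + 0.28 × 646.9 = 730.8 + 181.132 = 911.932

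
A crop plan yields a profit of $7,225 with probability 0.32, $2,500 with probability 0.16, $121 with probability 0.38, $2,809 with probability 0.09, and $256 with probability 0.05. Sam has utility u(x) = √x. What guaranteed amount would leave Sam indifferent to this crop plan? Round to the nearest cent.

$2,020.50

E[u] = 0.32·√7225 + 0.16·√2500 + 0.38·√121 + 0.09·√2809 + 0.05·√256 = 0.32·85 + 0.16·50 + 0.38·11 + 0.09·53 + 0.05·16 = 44.95
CE = (44.95)² = 2020.5025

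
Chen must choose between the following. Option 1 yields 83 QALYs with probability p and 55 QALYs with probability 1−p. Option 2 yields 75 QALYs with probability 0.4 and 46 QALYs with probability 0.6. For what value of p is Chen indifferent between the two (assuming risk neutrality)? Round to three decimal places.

EV(Option 2) = 0.4 × 75 + 0.6 × 46 = 30 + 27.6 = 57.6
p·83 + (1−p)·55 = 57.6
28p + 55 = 57.6
p = (57.6 − 55) / 28

p = 0.093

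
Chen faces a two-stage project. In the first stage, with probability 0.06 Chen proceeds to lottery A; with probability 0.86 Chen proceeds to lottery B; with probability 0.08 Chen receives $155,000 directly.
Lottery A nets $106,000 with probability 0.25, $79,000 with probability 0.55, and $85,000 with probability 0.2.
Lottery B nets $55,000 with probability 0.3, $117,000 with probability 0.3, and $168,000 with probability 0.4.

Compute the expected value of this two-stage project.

$119,785

EV(A) = 0.25 × 106000 + 0.55 × 79000 + 0.2 × 85000 = 26500 + 43450 + 17000 = 86950
EV(B) = 0.3 × 55000 + 0.3 × 117000 + 0.4 × 168000 = 16500 + 35100 + 67200 = 118800
Branch C: 155000 (certain)
Overall = 0.06 × 86950 + 0.86 × 118800 + 0.08 × 155000 = 5217 + 102168 + 12400 = 119785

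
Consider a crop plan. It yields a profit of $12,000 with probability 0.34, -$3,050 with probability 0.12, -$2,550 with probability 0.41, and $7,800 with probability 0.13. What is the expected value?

EV = 0.34 × 12000 + 0.12 × (-3050) + 0.41 × (-2550) + 0.13 × 7800 = 4080 − 366 − 1045.5 + 1014 = 3682.5

$3,682.50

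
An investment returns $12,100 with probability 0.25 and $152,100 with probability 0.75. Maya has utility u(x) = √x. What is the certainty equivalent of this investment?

$102,400

E[u] = 0.25·√12100 + 0.75·√152100 = 0.25·110 + 0.75·390 = 320
CE = (320)² = 102400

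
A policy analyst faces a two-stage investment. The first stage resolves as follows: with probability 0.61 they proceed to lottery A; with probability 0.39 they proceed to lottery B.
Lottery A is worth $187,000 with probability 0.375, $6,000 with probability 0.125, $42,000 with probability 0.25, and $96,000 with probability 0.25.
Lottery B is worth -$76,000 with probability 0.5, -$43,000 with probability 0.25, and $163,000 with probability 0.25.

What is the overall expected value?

EV(A) = 0.375 × 187000 + 0.125 × 6000 + 0.25 × 42000 + 0.25 × 96000 = 70125 + 750 + 10500 + 24000 = 105375
EV(B) = 0.5 × (-76000) + 0.25 × (-43000) + 0.25 × 163000 = -38000 − 10750 + 40750 = -8000
Overall = 0.61 × 105375 + 0.39 × (-8000) = 64278.75 − 3120 = 61158.75

$61,158.75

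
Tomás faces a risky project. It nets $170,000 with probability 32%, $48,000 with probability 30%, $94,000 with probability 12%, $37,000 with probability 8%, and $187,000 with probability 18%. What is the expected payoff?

$116,700

EV = 0.32 × 170000 + 0.3 × 48000 + 0.12 × 94000 + 0.08 × 37000 + 0.18 × 187000 = 54400 + 14400 + 11280 + 2960 + 33660 = 116700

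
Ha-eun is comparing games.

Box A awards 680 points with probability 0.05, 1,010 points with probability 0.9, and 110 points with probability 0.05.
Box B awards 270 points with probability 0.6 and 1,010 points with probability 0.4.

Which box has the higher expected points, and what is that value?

Box A (948.5 points)

Box A = 0.05 × 680 + 0.9 × 1010 + 0.05 × 110 = 34 + 909 + 5.5 = 948.5
Box B = 0.6 × 270 + 0.4 × 1010 = 162 + 404 = 566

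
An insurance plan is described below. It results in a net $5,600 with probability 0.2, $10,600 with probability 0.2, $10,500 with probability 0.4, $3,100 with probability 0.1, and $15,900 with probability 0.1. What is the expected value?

EV = 0.2 × 5600 + 0.2 × 10600 + 0.4 × 10500 + 0.1 × 3100 + 0.1 × 15900 = 1120 + 2120 + 4200 + 310 + 1590 = 9340

$9,340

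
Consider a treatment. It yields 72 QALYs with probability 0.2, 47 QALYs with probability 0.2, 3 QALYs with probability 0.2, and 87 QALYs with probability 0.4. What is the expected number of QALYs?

EV = 0.2 × 72 + 0.2 × 47 + 0.2 × 3 + 0.4 × 87 = 14.4 + 9.4 + 0.6 + 34.8 = 59.2

59.2 QALYs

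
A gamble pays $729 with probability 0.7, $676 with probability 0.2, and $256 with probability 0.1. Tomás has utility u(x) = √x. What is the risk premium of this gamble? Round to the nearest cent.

E[u] = 0.7·√729 + 0.2·√676 + 0.1·√256 = 0.7·27 + 0.2·26 + 0.1·16 = 25.7
CE = (25.7)² = 660.49
Risk premium = EV − CE = 671.1 − 660.49 = 10.61

$10.61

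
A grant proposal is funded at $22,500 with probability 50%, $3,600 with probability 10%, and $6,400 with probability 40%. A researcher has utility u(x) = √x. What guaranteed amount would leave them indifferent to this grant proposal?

$12,769

E[u] = 0.5·√22500 + 0.1·√3600 + 0.4·√6400 = 0.5·150 + 0.1·60 + 0.4·80 = 113
CE = (113)² = 12769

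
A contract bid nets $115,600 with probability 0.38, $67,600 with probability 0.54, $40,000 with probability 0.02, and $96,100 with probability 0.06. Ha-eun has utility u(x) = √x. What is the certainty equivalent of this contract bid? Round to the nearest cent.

$85,380.84

E[u] = 0.38·√115600 + 0.54·√67600 + 0.02·√40000 + 0.06·√96100 = 0.38·340 + 0.54·260 + 0.02·200 + 0.06·310 = 292.2
CE = (292.2)² = 85380.84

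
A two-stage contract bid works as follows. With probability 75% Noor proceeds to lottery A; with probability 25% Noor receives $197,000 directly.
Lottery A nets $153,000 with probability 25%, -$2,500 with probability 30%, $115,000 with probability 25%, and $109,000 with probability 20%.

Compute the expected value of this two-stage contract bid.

$115,287.50

EV(A) = 0.25 × 153000 + 0.3 × (-2500) + 0.25 × 115000 + 0.2 × 109000 = 38250 − 750 + 28750 + 21800 = 88050
Branch B: 197000 (certain)
Overall = 0.75 × 88050 + 0.25 × 197000 = 66037.5 + 49250 = 115287.5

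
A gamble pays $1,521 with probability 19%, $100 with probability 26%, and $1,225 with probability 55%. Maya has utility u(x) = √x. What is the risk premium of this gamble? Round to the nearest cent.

$132.59

E[u] = 0.19·√1521 + 0.26·√100 + 0.55·√1225 = 0.19·39 + 0.26·10 + 0.55·35 = 29.26
CE = (29.26)² = 856.1476
Risk premium = EV − CE = 988.74 − 856.1476 = 132.5924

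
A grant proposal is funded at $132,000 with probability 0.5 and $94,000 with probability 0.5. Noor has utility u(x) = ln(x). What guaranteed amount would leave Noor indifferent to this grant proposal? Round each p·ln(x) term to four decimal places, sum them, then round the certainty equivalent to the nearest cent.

$111,390.80

E[u] = 0.5·ln(132000) + 0.5·ln(94000) = 5.8953 + 5.7255 = 11.6208
CE = e^11.6208 ≈ 111390.80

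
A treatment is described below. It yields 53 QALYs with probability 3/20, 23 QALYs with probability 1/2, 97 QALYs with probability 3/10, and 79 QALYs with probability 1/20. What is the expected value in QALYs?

52.5 QALYs

EV = 3/20 × 53 + 1/2 × 23 + 3/10 × 97 + 1/20 × 79 = 7.95 + 11.5 + 29.1 + 3.95 = 52.5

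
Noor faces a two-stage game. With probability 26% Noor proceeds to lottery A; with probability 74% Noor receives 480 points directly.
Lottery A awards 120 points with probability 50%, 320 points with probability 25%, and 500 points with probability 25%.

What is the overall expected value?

EV(A) = 0.5 × 120 + 0.25 × 320 + 0.25 × 500 = 60 + 80 + 125 = 265
Branch B: 480 (certain)
Overall = 0.26 × 265 + 0.74 × 480 = 68.9 + 355.2 = 424.1

424.1 points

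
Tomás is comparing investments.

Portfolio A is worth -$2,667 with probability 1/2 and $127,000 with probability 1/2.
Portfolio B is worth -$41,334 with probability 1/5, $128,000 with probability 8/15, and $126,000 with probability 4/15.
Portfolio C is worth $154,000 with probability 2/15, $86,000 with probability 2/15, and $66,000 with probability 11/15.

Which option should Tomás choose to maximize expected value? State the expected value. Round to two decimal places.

Portfolio A = 1/2 × (-2667) + 1/2 × 127000 = -1333.5 + 63500 = 62166.5
Portfolio B = 1/5 × (-41334) + 8/15 × 128000 + 4/15 × 126000 = -8266.8 + 68266.6667 + 33600 = 93599.8667
Portfolio C = 2/15 × 154000 + 2/15 × 86000 + 11/15 × 66000 = 20533.3333 + 11466.6667 + 48400 = 80400

Portfolio B ($93,599.87)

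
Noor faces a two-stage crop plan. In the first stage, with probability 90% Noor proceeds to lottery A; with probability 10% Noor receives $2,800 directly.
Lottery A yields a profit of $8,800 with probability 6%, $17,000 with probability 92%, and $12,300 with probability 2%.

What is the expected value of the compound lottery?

EV(A) = 0.06 × 8800 + 0.92 × 17000 + 0.02 × 12300 = 528 + 15640 + 246 = 16414
Branch B: 2800 (certain)
Overall = 0.9 × 16414 + 0.1 × 2800 = 14772.6 + 280 = 15052.6

$15,052.60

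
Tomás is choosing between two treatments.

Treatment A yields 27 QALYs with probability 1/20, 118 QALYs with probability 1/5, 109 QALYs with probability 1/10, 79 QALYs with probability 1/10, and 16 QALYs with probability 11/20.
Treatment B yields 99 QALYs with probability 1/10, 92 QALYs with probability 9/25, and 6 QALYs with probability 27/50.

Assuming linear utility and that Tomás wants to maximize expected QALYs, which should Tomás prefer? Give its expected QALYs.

Treatment A = 1/20 × 27 + 1/5 × 118 + 1/10 × 109 + 1/10 × 79 + 11/20 × 16 = 1.35 + 23.6 + 10.9 + 7.9 + 8.8 = 52.55
Treatment B = 1/10 × 99 + 9/25 × 92 + 27/50 × 6 = 9.9 + 33.12 + 3.24 = 46.26

Treatment A (52.55 QALYs)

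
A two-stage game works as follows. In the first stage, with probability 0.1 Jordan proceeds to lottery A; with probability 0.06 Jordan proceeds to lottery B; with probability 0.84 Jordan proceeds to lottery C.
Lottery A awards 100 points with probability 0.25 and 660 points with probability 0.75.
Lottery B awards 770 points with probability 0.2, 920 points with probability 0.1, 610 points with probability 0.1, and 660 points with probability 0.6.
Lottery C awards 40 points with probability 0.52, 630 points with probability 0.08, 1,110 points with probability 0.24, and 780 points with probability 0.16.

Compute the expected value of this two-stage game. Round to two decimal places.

EV(A) = 0.25 × 100 + 0.75 × 660 = 25 + 495 = 520
EV(B) = 0.2 × 770 + 0.1 × 920 + 0.1 × 610 + 0.6 × 660 = 154 + 92 + 61 + 396 = 703
EV(C) = 0.52 × 40 + 0.08 × 630 + 0.24 × 1110 + 0.16 × 780 = 20.8 + 50.4 + 266.4 + 124.8 = 462.4
Overall = 0.1 × 520 + 0.06 × 703 + 0.84 × 462.4 = 52 + 42.18 + 388.416 = 482.596

482.60 points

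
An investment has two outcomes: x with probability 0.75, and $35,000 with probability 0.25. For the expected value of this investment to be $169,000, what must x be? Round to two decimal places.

x = $213,666.67

0.75·x + 0.25·35000 = 169000
0.75·x = 169000 − 8750 = 160250
x = 160250 / 0.75 = 213666.6667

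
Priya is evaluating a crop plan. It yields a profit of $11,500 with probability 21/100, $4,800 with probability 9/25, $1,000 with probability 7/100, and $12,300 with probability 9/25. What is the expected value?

EV = 21/100 × 11500 + 9/25 × 4800 + 7/100 × 1000 + 9/25 × 12300 = 2415 + 1728 + 70 + 4428 = 8641

$8,641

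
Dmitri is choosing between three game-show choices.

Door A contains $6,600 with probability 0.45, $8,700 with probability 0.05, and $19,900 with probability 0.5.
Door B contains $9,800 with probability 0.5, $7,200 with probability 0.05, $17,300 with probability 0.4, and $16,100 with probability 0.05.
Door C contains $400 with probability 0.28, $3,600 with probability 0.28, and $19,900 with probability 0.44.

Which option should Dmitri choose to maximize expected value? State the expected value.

Door A = 0.45 × 6600 + 0.05 × 8700 + 0.5 × 19900 = 2970 + 435 + 9950 = 13355
Door B = 0.5 × 9800 + 0.05 × 7200 + 0.4 × 17300 + 0.05 × 16100 = 4900 + 360 + 6920 + 805 = 12985
Door C = 0.28 × 400 + 0.28 × 3600 + 0.44 × 19900 = 112 + 1008 + 8756 = 9876

Door A ($13,355)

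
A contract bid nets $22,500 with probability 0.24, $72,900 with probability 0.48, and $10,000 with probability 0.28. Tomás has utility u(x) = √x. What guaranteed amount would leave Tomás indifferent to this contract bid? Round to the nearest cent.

E[u] = 0.24·√22500 + 0.48·√72900 + 0.28·√10000 = 0.24·150 + 0.48·270 + 0.28·100 = 193.6
CE = (193.6)² = 37480.96

$37,480.96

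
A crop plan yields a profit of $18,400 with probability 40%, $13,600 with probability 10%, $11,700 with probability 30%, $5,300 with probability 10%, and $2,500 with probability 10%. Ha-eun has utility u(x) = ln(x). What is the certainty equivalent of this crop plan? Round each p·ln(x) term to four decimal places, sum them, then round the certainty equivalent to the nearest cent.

E[u] = 0.4·ln(18400) + 0.1·ln(13600) + 0.3·ln(11700) + 0.1·ln(5300) + 0.1·ln(2500) = 3.9280 + 0.9518 + 2.8102 + 0.8575 + 0.7824 = 9.3299
CE = e^9.3299 ≈ 11270.00

$11,270.00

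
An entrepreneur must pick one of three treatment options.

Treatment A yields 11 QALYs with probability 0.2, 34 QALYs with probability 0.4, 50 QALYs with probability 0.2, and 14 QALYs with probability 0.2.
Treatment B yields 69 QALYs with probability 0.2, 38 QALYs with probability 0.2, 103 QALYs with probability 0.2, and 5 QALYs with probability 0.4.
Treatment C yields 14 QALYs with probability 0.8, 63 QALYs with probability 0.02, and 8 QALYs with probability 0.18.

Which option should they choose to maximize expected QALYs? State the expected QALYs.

Treatment B (44 QALYs)

Treatment A = 0.2 × 11 + 0.4 × 34 + 0.2 × 50 + 0.2 × 14 = 2.2 + 13.6 + 10 + 2.8 = 28.6
Treatment B = 0.2 × 69 + 0.2 × 38 + 0.2 × 103 + 0.4 × 5 = 13.8 + 7.6 + 20.6 + 2 = 44
Treatment C = 0.8 × 14 + 0.02 × 63 + 0.18 × 8 = 11.2 + 1.26 + 1.44 = 13.9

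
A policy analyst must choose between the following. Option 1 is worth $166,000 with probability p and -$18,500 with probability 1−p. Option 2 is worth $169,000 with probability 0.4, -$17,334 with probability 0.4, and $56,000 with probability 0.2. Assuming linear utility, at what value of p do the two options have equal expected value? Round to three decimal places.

p = 0.490

EV(Option 2) = 0.4 × 169000 + 0.4 × (-17334) + 0.2 × 56000 = 67600 − 6933.6 + 11200 = 71866.4
p·166000 + (1−p)·(-18500) = 71866.4
184500p − 18500 = 71866.4
p = (71866.4 + 18500) / 184500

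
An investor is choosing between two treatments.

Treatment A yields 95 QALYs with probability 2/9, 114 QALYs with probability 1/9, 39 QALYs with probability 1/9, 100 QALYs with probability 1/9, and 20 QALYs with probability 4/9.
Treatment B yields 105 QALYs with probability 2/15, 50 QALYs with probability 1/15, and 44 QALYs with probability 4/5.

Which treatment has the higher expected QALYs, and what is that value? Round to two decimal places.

Treatment A = 2/9 × 95 + 1/9 × 114 + 1/9 × 39 + 1/9 × 100 + 4/9 × 20 = 21.1111 + 12.6667 + 4.3333 + 11.1111 + 8.8889 = 58.1111
Treatment B = 2/15 × 105 + 1/15 × 50 + 4/5 × 44 = 14 + 3.3333 + 35.2 = 52.5333

Treatment A (58.11 QALYs)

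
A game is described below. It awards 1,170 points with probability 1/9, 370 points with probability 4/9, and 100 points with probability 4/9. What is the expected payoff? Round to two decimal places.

EV = 1/9 × 1170 + 4/9 × 370 + 4/9 × 100 = 130 + 164.4444 + 44.4444 = 338.8889

338.89 points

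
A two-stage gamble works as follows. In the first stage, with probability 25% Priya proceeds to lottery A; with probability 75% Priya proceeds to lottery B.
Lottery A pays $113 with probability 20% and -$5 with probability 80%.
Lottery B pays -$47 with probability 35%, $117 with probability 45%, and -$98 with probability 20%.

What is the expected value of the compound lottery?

EV(A) = 0.2 × 113 + 0.8 × (-5) = 22.6 − 4 = 18.6
EV(B) = 0.35 × (-47) + 0.45 × 117 + 0.2 × (-98) = -16.45 + 52.65 − 19.6 = 16.6
Overall = 0.25 × 18.6 + 0.75 × 16.6 = 4.65 + 12.45 = 17.1

$17.10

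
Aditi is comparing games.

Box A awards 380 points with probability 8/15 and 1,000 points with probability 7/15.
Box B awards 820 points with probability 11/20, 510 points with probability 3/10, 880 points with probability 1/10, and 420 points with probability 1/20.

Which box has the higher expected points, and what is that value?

Box B (713 points)

Box A = 8/15 × 380 + 7/15 × 1000 = 202.6667 + 466.6667 = 669.3333
Box B = 11/20 × 820 + 3/10 × 510 + 1/10 × 880 + 1/20 × 420 = 451 + 153 + 88 + 21 = 713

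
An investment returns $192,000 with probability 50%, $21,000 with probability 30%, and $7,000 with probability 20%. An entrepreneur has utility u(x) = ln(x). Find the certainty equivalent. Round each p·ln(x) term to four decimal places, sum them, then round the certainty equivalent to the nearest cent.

$50,970.38

E[u] = 0.5·ln(192000) + 0.3·ln(21000) + 0.2·ln(7000) = 6.0826 + 2.9857 + 1.7707 = 10.8390
CE = e^10.8390 ≈ 50970.38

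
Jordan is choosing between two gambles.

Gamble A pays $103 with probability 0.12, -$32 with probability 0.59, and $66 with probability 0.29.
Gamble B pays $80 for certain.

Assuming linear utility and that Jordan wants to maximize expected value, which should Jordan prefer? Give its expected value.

Gamble A = 0.12 × 103 + 0.59 × (-32) + 0.29 × 66 = 12.36 − 18.88 + 19.14 = 12.62
Gamble B: 80 (certain)

Gamble B ($80)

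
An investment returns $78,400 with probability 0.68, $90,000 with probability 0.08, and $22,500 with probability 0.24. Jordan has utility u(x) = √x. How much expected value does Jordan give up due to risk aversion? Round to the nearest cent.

E[u] = 0.68·√78400 + 0.08·√90000 + 0.24·√22500 = 0.68·280 + 0.08·300 + 0.24·150 = 250.4
CE = (250.4)² = 62700.16
Risk premium = EV − CE = 65912 − 62700.16 = 3211.84

$3,211.84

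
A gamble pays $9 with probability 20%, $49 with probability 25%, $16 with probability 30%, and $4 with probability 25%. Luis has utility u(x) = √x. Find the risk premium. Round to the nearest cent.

E[u] = 0.2·√9 + 0.25·√49 + 0.3·√16 + 0.25·√4 = 0.2·3 + 0.25·7 + 0.3·4 + 0.25·2 = 4.05
CE = (4.05)² = 16.4025
Risk premium = EV − CE = 19.85 − 16.4025 = 3.4475

$3.45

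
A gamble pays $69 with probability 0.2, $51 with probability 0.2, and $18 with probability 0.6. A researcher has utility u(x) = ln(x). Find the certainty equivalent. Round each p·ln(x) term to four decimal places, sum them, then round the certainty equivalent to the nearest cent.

E[u] = 0.2·ln(69) + 0.2·ln(51) + 0.6·ln(18) = 0.8468 + 0.7864 + 1.7342 = 3.3674
CE = e^3.3674 ≈ 29.00

$29.00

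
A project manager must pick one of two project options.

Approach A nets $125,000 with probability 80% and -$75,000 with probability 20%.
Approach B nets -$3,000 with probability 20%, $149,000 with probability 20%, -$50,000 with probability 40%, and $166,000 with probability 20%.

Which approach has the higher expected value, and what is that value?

Approach A = 0.8 × 125000 + 0.2 × (-75000) = 100000 − 15000 = 85000
Approach B = 0.2 × (-3000) + 0.2 × 149000 + 0.4 × (-50000) + 0.2 × 166000 = -600 + 29800 − 20000 + 33200 = 42400

Approach A ($85,000)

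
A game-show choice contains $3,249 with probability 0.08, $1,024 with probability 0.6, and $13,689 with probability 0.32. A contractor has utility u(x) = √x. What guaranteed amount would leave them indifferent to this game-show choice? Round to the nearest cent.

E[u] = 0.08·√3249 + 0.6·√1024 + 0.32·√13689 = 0.08·57 + 0.6·32 + 0.32·117 = 61.2
CE = (61.2)² = 3745.44

$3,745.44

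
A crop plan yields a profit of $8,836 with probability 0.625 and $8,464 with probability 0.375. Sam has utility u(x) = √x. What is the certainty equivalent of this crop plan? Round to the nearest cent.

$8,695.56

E[u] = 0.625·√8836 + 0.375·√8464 = 0.625·94 + 0.375·92 = 93.25
CE = (93.25)² = 8695.5625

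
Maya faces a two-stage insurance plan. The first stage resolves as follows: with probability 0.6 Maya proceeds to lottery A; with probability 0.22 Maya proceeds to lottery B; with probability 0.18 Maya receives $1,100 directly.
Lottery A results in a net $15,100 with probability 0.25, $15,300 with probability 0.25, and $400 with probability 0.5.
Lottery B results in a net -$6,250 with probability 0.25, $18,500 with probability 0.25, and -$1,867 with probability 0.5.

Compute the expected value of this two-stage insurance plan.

EV(A) = 0.25 × 15100 + 0.25 × 15300 + 0.5 × 400 = 3775 + 3825 + 200 = 7800
EV(B) = 0.25 × (-6250) + 0.25 × 18500 + 0.5 × (-1867) = -1562.5 + 4625 − 933.5 = 2129
Branch C: 1100 (certain)
Overall = 0.6 × 7800 + 0.22 × 2129 + 0.18 × 1100 = 4680 + 468.38 + 198 = 5346.38

$5,346.38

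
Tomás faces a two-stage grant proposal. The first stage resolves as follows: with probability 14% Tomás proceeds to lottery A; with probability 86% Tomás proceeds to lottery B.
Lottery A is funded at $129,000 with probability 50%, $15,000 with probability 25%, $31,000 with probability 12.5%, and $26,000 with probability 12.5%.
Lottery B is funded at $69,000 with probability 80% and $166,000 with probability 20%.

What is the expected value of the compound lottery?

$86,576.50

EV(A) = 0.5 × 129000 + 0.25 × 15000 + 0.125 × 31000 + 0.125 × 26000 = 64500 + 3750 + 3875 + 3250 = 75375
EV(B) = 0.8 × 69000 + 0.2 × 166000 = 55200 + 33200 = 88400
Overall = 0.14 × 75375 + 0.86 × 88400 = 10552.5 + 76024 = 86576.5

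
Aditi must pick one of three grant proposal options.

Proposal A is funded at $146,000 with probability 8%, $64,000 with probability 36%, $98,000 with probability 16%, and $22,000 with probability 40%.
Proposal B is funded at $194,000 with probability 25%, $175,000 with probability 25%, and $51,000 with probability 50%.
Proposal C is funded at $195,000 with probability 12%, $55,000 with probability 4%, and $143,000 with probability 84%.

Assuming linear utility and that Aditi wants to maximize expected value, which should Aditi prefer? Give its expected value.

Proposal A = 0.08 × 146000 + 0.36 × 64000 + 0.16 × 98000 + 0.4 × 22000 = 11680 + 23040 + 15680 + 8800 = 59200
Proposal B = 0.25 × 194000 + 0.25 × 175000 + 0.5 × 51000 = 48500 + 43750 + 25500 = 117750
Proposal C = 0.12 × 195000 + 0.04 × 55000 + 0.84 × 143000 = 23400 + 2200 + 120120 = 145720

Proposal C ($145,720)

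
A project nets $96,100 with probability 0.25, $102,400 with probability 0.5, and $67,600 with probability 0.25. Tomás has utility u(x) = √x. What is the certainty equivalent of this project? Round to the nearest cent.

$91,506.25

E[u] = 0.25·√96100 + 0.5·√102400 + 0.25·√67600 = 0.25·310 + 0.5·320 + 0.25·260 = 302.5
CE = (302.5)² = 91506.25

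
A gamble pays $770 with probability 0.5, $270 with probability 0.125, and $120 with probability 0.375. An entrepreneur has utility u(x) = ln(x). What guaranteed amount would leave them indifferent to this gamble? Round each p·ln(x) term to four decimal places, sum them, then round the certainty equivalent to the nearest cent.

E[u] = 0.5·ln(770) + 0.125·ln(270) + 0.375·ln(120) = 3.3232 + 0.6998 + 1.7953 = 5.8183
CE = e^5.8183 ≈ 336.40

$336.40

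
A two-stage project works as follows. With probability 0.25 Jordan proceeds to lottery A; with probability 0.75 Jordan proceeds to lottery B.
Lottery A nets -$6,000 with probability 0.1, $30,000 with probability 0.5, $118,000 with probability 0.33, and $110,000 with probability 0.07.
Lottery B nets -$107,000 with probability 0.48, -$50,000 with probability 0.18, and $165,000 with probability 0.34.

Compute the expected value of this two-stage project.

$12,065

EV(A) = 0.1 × (-6000) + 0.5 × 30000 + 0.33 × 118000 + 0.07 × 110000 = -600 + 15000 + 38940 + 7700 = 61040
EV(B) = 0.48 × (-107000) + 0.18 × (-50000) + 0.34 × 165000 = -51360 − 9000 + 56100 = -4260
Overall = 0.25 × 61040 + 0.75 × (-4260) = 15260 − 3195 = 12065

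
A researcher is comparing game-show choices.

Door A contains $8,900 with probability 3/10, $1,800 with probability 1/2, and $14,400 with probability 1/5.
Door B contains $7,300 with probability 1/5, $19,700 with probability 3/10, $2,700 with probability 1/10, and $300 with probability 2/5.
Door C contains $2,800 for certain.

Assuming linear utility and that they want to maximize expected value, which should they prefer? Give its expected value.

Door B ($7,760)

Door A = 3/10 × 8900 + 1/2 × 1800 + 1/5 × 14400 = 2670 + 900 + 2880 = 6450
Door B = 1/5 × 7300 + 3/10 × 19700 + 1/10 × 2700 + 2/5 × 300 = 1460 + 5910 + 270 + 120 = 7760
Door C: 2800 (certain)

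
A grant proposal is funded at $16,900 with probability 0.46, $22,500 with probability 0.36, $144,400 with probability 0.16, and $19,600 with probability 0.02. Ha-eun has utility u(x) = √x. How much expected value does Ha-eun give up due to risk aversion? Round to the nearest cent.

E[u] = 0.46·√16900 + 0.36·√22500 + 0.16·√144400 + 0.02·√19600 = 0.46·130 + 0.36·150 + 0.16·380 + 0.02·140 = 177.4
CE = (177.4)² = 31470.76
Risk premium = EV − CE = 39370 − 31470.76 = 7899.24

$7,899.24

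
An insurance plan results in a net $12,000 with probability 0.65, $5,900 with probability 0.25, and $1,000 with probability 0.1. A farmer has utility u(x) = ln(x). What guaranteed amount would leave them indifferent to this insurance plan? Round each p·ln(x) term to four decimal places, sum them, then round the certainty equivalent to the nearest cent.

$7,837.69

E[u] = 0.65·ln(12000) + 0.25·ln(5900) + 0.1·ln(1000) = 6.1052 + 2.1707 + 0.6908 = 8.9667
CE = e^8.9667 ≈ 7837.69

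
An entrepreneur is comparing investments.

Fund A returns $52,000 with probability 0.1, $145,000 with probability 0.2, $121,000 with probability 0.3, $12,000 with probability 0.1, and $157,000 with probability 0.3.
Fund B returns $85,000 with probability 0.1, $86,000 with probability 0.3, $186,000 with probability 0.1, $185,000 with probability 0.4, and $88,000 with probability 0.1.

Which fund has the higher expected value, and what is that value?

Fund A = 0.1 × 52000 + 0.2 × 145000 + 0.3 × 121000 + 0.1 × 12000 + 0.3 × 157000 = 5200 + 29000 + 36300 + 1200 + 47100 = 118800
Fund B = 0.1 × 85000 + 0.3 × 86000 + 0.1 × 186000 + 0.4 × 185000 + 0.1 × 88000 = 8500 + 25800 + 18600 + 74000 + 8800 = 135700

Fund B ($135,700)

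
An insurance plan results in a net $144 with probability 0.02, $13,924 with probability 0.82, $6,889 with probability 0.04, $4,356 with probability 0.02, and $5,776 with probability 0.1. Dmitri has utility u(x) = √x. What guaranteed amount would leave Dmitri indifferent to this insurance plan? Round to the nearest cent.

E[u] = 0.02·√144 + 0.82·√13924 + 0.04·√6889 + 0.02·√4356 + 0.1·√5776 = 0.02·12 + 0.82·118 + 0.04·83 + 0.02·66 + 0.1·76 = 109.24
CE = (109.24)² = 11933.3776

$11,933.38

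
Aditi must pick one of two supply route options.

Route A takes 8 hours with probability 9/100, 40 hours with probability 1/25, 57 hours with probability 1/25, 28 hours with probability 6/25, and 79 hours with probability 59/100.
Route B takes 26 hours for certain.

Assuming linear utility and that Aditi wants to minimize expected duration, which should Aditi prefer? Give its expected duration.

Route A = 9/100 × 8 + 1/25 × 40 + 1/25 × 57 + 6/25 × 28 + 59/100 × 79 = 0.72 + 1.6 + 2.28 + 6.72 + 46.61 = 57.93
Route B: 26 (certain)

Route B (26 hours)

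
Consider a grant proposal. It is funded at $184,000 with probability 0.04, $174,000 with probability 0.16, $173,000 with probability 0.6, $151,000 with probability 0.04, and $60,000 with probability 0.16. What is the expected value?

$154,640

EV = 0.04 × 184000 + 0.16 × 174000 + 0.6 × 173000 + 0.04 × 151000 + 0.16 × 60000 = 7360 + 27840 + 103800 + 6040 + 9600 = 154640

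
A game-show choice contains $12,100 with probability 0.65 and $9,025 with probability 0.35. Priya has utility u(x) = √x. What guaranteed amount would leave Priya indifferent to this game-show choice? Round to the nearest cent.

$10,972.56

E[u] = 0.65·√12100 + 0.35·√9025 = 0.65·110 + 0.35·95 = 104.75
CE = (104.75)² = 10972.5625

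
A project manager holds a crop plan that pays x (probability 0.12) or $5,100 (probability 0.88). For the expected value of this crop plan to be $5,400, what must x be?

0.12·x + 0.88·5100 = 5400
0.12·x = 5400 − 4488 = 912
x = 912 / 0.12 = 7600

x = $7,600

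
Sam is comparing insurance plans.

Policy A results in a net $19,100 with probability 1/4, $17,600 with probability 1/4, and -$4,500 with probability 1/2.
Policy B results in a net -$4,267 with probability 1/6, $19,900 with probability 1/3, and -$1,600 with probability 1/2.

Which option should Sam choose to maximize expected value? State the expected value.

Policy A = 1/4 × 19100 + 1/4 × 17600 + 1/2 × (-4500) = 4775 + 4400 − 2250 = 6925
Policy B = 1/6 × (-4267) + 1/3 × 19900 + 1/2 × (-1600) = -711.1667 + 6633.3333 − 800 = 5122.1667

Policy A ($6,925)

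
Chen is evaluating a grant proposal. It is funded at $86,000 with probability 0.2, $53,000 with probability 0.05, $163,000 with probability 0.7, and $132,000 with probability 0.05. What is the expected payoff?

EV = 0.2 × 86000 + 0.05 × 53000 + 0.7 × 163000 + 0.05 × 132000 = 17200 + 2650 + 114100 + 6600 = 140550

$140,550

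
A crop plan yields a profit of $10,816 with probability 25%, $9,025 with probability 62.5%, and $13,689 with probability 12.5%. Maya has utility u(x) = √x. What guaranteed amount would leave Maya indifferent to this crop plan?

E[u] = 0.25·√10816 + 0.625·√9025 + 0.125·√13689 = 0.25·104 + 0.625·95 + 0.125·117 = 100
CE = (100)² = 10000

$10,000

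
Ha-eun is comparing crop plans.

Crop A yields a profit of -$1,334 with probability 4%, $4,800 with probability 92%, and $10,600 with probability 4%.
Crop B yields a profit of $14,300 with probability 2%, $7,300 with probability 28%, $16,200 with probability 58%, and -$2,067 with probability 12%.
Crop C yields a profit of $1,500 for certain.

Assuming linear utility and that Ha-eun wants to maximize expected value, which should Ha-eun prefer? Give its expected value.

Crop A = 0.04 × (-1334) + 0.92 × 4800 + 0.04 × 10600 = -53.36 + 4416 + 424 = 4786.64
Crop B = 0.02 × 14300 + 0.28 × 7300 + 0.58 × 16200 + 0.12 × (-2067) = 286 + 2044 + 9396 − 248.04 = 11477.96
Crop C: 1500 (certain)

Crop B ($11,477.96)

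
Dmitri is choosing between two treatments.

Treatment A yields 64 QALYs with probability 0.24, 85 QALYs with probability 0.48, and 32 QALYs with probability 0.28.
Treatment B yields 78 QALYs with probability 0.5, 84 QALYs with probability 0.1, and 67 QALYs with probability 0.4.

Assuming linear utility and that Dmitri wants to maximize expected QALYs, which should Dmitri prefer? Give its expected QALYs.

Treatment A = 0.24 × 64 + 0.48 × 85 + 0.28 × 32 = 15.36 + 40.8 + 8.96 = 65.12
Treatment B = 0.5 × 78 + 0.1 × 84 + 0.4 × 67 = 39 + 8.4 + 26.8 = 74.2

Treatment B (74.2 QALYs)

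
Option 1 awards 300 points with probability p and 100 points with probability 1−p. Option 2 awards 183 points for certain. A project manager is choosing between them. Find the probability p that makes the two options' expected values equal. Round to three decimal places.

p·300 + (1−p)·100 = 183
200p + 100 = 183
p = (183 − 100) / 200

p = 0.415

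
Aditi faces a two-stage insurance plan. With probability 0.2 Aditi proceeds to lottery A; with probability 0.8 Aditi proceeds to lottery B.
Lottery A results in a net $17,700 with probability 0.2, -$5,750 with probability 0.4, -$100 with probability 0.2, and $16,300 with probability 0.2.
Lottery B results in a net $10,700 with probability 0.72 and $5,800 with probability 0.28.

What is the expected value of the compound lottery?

$8,358.40

EV(A) = 0.2 × 17700 + 0.4 × (-5750) + 0.2 × (-100) + 0.2 × 16300 = 3540 − 2300 − 20 + 3260 = 4480
EV(B) = 0.72 × 10700 + 0.28 × 5800 = 7704 + 1624 = 9328
Overall = 0.2 × 4480 + 0.8 × 9328 = 896 + 7462.4 = 8358.4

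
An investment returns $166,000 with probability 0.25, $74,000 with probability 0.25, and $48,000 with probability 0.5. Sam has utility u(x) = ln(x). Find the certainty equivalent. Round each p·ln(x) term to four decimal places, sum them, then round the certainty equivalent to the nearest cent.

E[u] = 0.25·ln(166000) + 0.25·ln(74000) + 0.5·ln(48000) = 3.0049 + 2.8030 + 5.3895 = 11.1974
CE = e^11.1974 ≈ 72940.55

$72,940.55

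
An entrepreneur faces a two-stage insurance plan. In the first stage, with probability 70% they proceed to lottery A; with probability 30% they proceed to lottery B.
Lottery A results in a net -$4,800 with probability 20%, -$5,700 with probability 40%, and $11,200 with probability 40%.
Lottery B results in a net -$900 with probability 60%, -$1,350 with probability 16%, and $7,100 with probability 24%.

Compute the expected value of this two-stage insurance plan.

$1,152.40

EV(A) = 0.2 × (-4800) + 0.4 × (-5700) + 0.4 × 11200 = -960 − 2280 + 4480 = 1240
EV(B) = 0.6 × (-900) + 0.16 × (-1350) + 0.24 × 7100 = -540 − 216 + 1704 = 948
Overall = 0.7 × 1240 + 0.3 × 948 = 868 + 284.4 = 1152.4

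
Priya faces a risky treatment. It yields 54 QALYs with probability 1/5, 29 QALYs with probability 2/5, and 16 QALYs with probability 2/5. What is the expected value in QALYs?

28.8 QALYs

EV = 1/5 × 54 + 2/5 × 29 + 2/5 × 16 = 10.8 + 11.6 + 6.4 = 28.8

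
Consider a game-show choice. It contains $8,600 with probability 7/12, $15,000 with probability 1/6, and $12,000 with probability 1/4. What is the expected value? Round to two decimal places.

$10,516.67

EV = 7/12 × 8600 + 1/6 × 15000 + 1/4 × 12000 = 5016.6667 + 2500 + 3000 = 10516.6667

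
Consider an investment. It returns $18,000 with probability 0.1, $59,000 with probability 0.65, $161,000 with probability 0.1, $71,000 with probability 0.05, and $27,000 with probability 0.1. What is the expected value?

$62,500

EV = 0.1 × 18000 + 0.65 × 59000 + 0.1 × 161000 + 0.05 × 71000 + 0.1 × 27000 = 1800 + 38350 + 16100 + 3550 + 2700 = 62500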